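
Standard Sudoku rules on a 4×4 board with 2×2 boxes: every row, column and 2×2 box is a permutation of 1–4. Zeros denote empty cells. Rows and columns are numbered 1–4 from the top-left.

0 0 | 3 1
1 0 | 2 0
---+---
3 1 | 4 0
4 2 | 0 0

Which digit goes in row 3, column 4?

2

row 1, column 1 = 2: row 1 has {1,3}; col 1 has {1,3,4}; box has {1} → only 2 remains.
row 1, column 2 = 4: row 1 has {1,2,3}; col 2 has {1,2}; box has {1,2} → only 4 remains.
row 2, column 2 = 3: row 2 has {1,2}; col 2 has {1,2,4}; box has {1,2,4} → only 3 remains.
row 2, column 4 = 4: row 2 has {1,2,3}; col 4 has {1}; box has {1,2,3} → only 4 remains.
row 3, column 4 = 2: row 3 has {1,3,4}; col 4 has {1,4}; box has {4} → only 2 remains.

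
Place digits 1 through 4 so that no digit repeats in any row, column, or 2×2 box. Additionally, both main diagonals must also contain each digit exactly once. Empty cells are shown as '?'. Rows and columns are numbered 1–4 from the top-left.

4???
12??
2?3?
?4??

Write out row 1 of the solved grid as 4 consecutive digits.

4312

R1C2 = 3: row 1 has {4}; col 2 has {2,4}; box has {1,2,4} → only 3 remains.
R2C3 = 4 (sole candidate).
R2C4 = 3 (sole candidate).
R3C2 = 1 (sole candidate).
R3C4 = 4 (sole candidate).
R4C1 = 3 (sole candidate).
R4C4 = 1 (sole candidate).
R1C4 = 2: row 1 has {3,4}; col 4 has {1,3,4}; box has {3,4}; anti-diagonal has {1,3,4} → only 2 remains.
R4C3 = 2 (sole candidate).
R1C3 = 1: row 1 has {2,3,4}; col 3 has {2,3,4}; box has {2,3,4} → only 1 remains.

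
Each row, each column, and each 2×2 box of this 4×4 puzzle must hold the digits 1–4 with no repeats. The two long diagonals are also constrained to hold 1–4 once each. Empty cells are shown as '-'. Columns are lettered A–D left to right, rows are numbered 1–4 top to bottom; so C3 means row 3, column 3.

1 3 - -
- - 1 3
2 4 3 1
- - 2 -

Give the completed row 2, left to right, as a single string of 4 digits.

C1 = 4: row 1 has {1,3}; col 3 has {1,2,3}; box has {1,3} → only 4 remains.
D1 = 2: row 1 has {1,3,4}; col 4 has {1,3}; box has {1,3,4}; anti-diagonal has {1,4} → only 2 remains.
A2 = 4: row 2 has {1,3}; col 1 has {1,2}; box has {1,3} → only 4 remains.
B2 = 2: row 2 has {1,3,4}; col 2 has {3,4}; box has {1,3,4}; main diagonal has {1,3} → only 2 remains.

4213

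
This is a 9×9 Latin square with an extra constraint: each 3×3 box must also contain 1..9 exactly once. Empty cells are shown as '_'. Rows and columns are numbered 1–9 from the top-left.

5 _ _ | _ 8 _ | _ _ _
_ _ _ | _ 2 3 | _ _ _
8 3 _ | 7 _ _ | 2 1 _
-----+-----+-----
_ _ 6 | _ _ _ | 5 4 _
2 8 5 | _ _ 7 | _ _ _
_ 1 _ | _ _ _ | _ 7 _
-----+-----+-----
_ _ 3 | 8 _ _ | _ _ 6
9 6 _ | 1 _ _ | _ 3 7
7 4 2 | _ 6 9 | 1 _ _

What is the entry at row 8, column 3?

row 4, column 1 = 3: row 4 has {4,5,6}; col 1 has {2,5,7,8,9}; box has {1,2,5,6,8} → only 3 remains.
row 6, column 1 = 4: row 6 has {1,7}; col 1 has {2,3,5,7,8,9}; box has {1,2,3,5,6,8} → only 4 remains.
row 6, column 3 = 9: row 6 has {1,4,7}; col 3 has {2,3,5,6}; box has {1,2,3,4,5,6,8} → only 9 remains.
row 7, column 1 = 1: row 7 has {3,6,8}; col 1 has {2,3,4,5,7,8,9}; box has {2,3,4,6,7,9} → only 1 remains.
row 7, column 2 = 5: row 7 has {1,3,6,8}; col 2 has {1,3,4,6,8}; box has {1,2,3,4,6,7,9} → only 5 remains.
row 8, column 3 = 8: row 8 has {1,3,6,7,9}; col 3 has {2,3,5,6,9}; box has {1,2,3,4,5,6,7,9} → only 8 remains.

8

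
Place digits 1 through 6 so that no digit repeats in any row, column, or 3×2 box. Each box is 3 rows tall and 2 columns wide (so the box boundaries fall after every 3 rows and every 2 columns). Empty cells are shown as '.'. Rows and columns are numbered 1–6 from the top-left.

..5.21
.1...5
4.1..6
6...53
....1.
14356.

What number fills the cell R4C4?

1

R1C1 = 3: row 1 has {1,2,5}; col 1 has {1,4,6}; box has {1,4} → only 3 remains.
R1C2 = 6: row 1 has {1,2,3,5}; col 2 has {1,4}; box has {1,3,4} → only 6 remains.
R1C4 = 4: row 1 has {1,2,3,5,6}; col 4 has {5}; box has {1,5} → only 4 remains.
R2C1 = 2: row 2 has {1,5}; col 1 has {1,3,4,6}; box has {1,3,4,6} → only 2 remains.
R2C3 = 6: row 2 has {1,2,5}; col 3 has {1,3,5}; box has {1,4,5} → only 6 remains.
R2C4 = 3: row 2 has {1,2,5,6}; col 4 has {4,5}; box has {1,4,5,6} → only 3 remains.
R2C5 = 4: row 2 has {1,2,3,5,6}; col 5 has {1,2,5,6}; box has {1,2,5,6} → only 4 remains.
R3C2 = 5: row 3 has {1,4,6}; col 2 has {1,4,6}; box has {1,2,3,4,6} → only 5 remains.
R3C4 = 2: row 3 has {1,4,5,6}; col 4 has {3,4,5}; box has {1,3,4,5,6} → only 2 remains.
R3C5 = 3: row 3 has {1,2,4,5,6}; col 5 has {1,2,4,5,6}; box has {1,2,4,5,6} → only 3 remains.
R4C2 = 2: row 4 has {3,5,6}; col 2 has {1,4,5,6}; box has {1,4,6} → only 2 remains.
R4C3 = 4: row 4 has {2,3,5,6}; col 3 has {1,3,5,6}; box has {3,5} → only 4 remains.
R4C4 = 1: row 4 has {2,3,4,5,6}; col 4 has {2,3,4,5}; box has {3,4,5} → only 1 remains.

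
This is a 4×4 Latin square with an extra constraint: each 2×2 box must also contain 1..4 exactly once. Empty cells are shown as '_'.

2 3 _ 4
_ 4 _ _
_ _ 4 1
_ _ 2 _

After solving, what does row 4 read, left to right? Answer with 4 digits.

4123

R1C3 = 1 (sole candidate).
R2C1 = 1 (sole candidate).
R2C3 = 3 (sole candidate).
R2C4 = 2 (sole candidate).
R3C1 = 3 (sole candidate).
R3C2 = 2 (sole candidate).
R4C1 = 4: row 4 has {2}; col 1 has {1,2,3}; box has {2,3} → only 4 remains.
R4C2 = 1: row 4 has {2,4}; col 2 has {2,3,4}; box has {2,3,4} → only 1 remains.
R4C4 = 3: row 4 has {1,2,4}; col 4 has {1,2,4}; box has {1,2,4} → only 3 remains.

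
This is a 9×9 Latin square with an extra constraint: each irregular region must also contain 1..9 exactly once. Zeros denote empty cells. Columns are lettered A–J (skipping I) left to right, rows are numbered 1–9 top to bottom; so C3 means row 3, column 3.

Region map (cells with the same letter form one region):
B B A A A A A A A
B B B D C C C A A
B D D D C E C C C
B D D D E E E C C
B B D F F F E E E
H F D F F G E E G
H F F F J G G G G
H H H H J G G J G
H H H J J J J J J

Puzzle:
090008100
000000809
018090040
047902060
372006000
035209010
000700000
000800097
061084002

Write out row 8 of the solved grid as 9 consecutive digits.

E6 = 4: row 6 has {1,2,3,5,9}; col 5 has {8,9}; region has {2,3,6,7} → only 4 remains.
C7 = 9: row 7 has {7}; col 3 has {1,2,5,7,8}; region has {2,3,4,6,7} → only 9 remains.
A6 = 7: row 6 has {1,2,3,4,5,9}; col 1 has {3}; region has {1,6,8} → only 7 remains.
G6 = 6: row 6 has {1,2,3,4,5,7,9}; col 7 has {1,8}; region has {1,2} → only 6 remains.
J6 = 8: row 6 has {1,2,3,4,5,6,7,9}; col 9 has {2,7,9}; region has {7,9} → only 8 remains.
A4 = 8: in row 4, 8 can only go here (every other open cell in that row sees an 8).
J4 = 1: in row 4, 1 can only go here (every other open cell in that row sees a 1).
A2 = 1: in row 2, 1 can only go here (every other open cell in that row sees a 1).
C2 = 4: in row 2, 4 can only go here (every other open cell in that row sees a 4).
C8 = 3: row 8 has {7,8,9}; col 3 has {1,2,4,5,7,8,9}; region has {1,6,7,8} → only 3 remains.
C1 = 6: row 1 has {1,8,9}; col 3 has {1,2,3,4,5,7,8,9}; region has {1,8,9} → only 6 remains.
D2 = 6: in row 2, 6 can only go here (every other open cell in that row sees a 6).
D3 = 3: row 3 has {1,4,8,9}; col 4 has {2,6,7,8,9}; region has {1,2,4,5,6,7,8,9} → only 3 remains.
J3 = 5: row 3 has {1,3,4,8,9}; col 9 has {1,2,7,8,9}; region has {1,4,6,8,9} → only 5 remains.
J5 = 4: row 5 has {2,3,6,7}; col 9 has {1,2,5,7,8,9}; region has {1,2,6} → only 4 remains.
D9 = 5: row 9 has {1,2,4,6,8}; col 4 has {2,3,6,7,8,9}; region has {2,4,8,9} → only 5 remains.
D1 = 4: row 1 has {1,6,8,9}; col 4 has {2,3,5,6,7,8,9}; region has {1,6,8,9} → only 4 remains.
J1 = 3: row 1 has {1,4,6,8,9}; col 9 has {1,2,4,5,7,8,9}; region has {1,4,6,8,9} → only 3 remains.
F3 = 7: row 3 has {1,3,4,5,8,9}; col 6 has {2,4,6,8,9}; region has {1,2,4,6} → only 7 remains.
G3 = 2: row 3 has {1,3,4,5,7,8,9}; col 7 has {1,6,8}; region has {1,4,5,6,8,9} → only 2 remains.
D5 = 1: row 5 has {2,3,4,6,7}; col 4 has {2,3,4,5,6,7,8,9}; region has {2,3,4,6,7,9} → only 1 remains.
E5 = 5: row 5 has {1,2,3,4,6,7}; col 5 has {4,8,9}; region has {1,2,3,4,6,7,9} → only 5 remains.
G5 = 9: row 5 has {1,2,3,4,5,6,7}; col 7 has {1,2,6,8}; region has {1,2,4,6,7} → only 9 remains.
H5 = 8: row 5 has {1,2,3,4,5,6,7,9}; col 8 has {1,4,6,9}; region has {1,2,4,6,7,9} → only 8 remains.
B7 = 8: row 7 has {7,9}; col 2 has {1,3,4,6,7,9}; region has {1,2,3,4,5,6,7,9} → only 8 remains.
J7 = 6: row 7 has {7,8,9}; col 9 has {1,2,3,4,5,7,8,9}; region has {7,8,9} → only 6 remains.
A9 = 9: row 9 has {1,2,4,5,6,8}; col 1 has {1,3,7,8}; region has {1,3,6,7,8} → only 9 remains.
F2 = 3: row 2 has {1,4,6,8,9}; col 6 has {2,4,6,7,8,9}; region has {1,2,4,5,6,8,9} → only 3 remains.
A3 = 6: row 3 has {1,2,3,4,5,7,8,9}; col 1 has {1,3,7,8,9}; region has {1,3,4,7,8,9} → only 6 remains.
E4 = 3: row 4 has {1,2,4,6,7,8,9}; col 5 has {4,5,8,9}; region has {1,2,4,6,7,8,9} → only 3 remains.
G4 = 5: row 4 has {1,2,3,4,6,7,8,9}; col 7 has {1,2,6,8,9}; region has {1,2,3,4,6,7,8,9} → only 5 remains.
E7 = 1: row 7 has {6,7,8,9}; col 5 has {3,4,5,8,9}; region has {2,4,5,8,9} → only 1 remains.
F7 = 5: row 7 has {1,6,7,8,9}; col 6 has {2,3,4,6,7,8,9}; region has {6,7,8,9} → only 5 remains.
E8 = 6: row 8 has {3,7,8,9}; col 5 has {1,3,4,5,8,9}; region has {1,2,4,5,8,9} → only 6 remains.
F8 = 1: row 8 has {3,6,7,8,9}; col 6 has {2,3,4,5,6,7,8,9}; region has {5,6,7,8,9} → only 1 remains.
G8 = 4: row 8 has {1,3,6,7,8,9}; col 7 has {1,2,5,6,8,9}; region has {1,5,6,7,8,9} → only 4 remains.
E2 = 7: row 2 has {1,3,4,6,8,9}; col 5 has {1,3,4,5,6,8,9}; region has {1,2,3,4,5,6,8,9} → only 7 remains.
G7 = 3: row 7 has {1,5,6,7,8,9}; col 7 has {1,2,4,5,6,8,9}; region has {1,4,5,6,7,8,9} → only 3 remains.
H7 = 2: row 7 has {1,3,5,6,7,8,9}; col 8 has {1,4,6,8,9}; region has {1,3,4,5,6,7,8,9} → only 2 remains.
G9 = 7: row 9 has {1,2,4,5,6,8,9}; col 7 has {1,2,3,4,5,6,8,9}; region has {1,2,4,5,6,8,9} → only 7 remains.
H9 = 3: row 9 has {1,2,4,5,6,7,8,9}; col 8 has {1,2,4,6,8,9}; region has {1,2,4,5,6,7,8,9} → only 3 remains.
E1 = 2: row 1 has {1,3,4,6,8,9}; col 5 has {1,3,4,5,6,7,8,9}; region has {1,3,4,6,8,9} → only 2 remains.
H2 = 5: row 2 has {1,3,4,6,7,8,9}; col 8 has {1,2,3,4,6,8,9}; region has {1,2,3,4,6,8,9} → only 5 remains.
A7 = 4: row 7 has {1,2,3,5,6,7,8,9}; col 1 has {1,3,6,7,8,9}; region has {1,3,6,7,8,9} → only 4 remains.
A1 = 5: row 1 has {1,2,3,4,6,8,9}; col 1 has {1,3,4,6,7,8,9}; region has {1,3,4,6,7,8,9} → only 5 remains.
H1 = 7: row 1 has {1,2,3,4,5,6,8,9}; col 8 has {1,2,3,4,5,6,8,9}; region has {1,2,3,4,5,6,8,9} → only 7 remains.
B2 = 2: row 2 has {1,3,4,5,6,7,8,9}; col 2 has {1,3,4,6,7,8,9}; region has {1,3,4,5,6,7,8,9} → only 2 remains.
A8 = 2: row 8 has {1,3,4,6,7,8,9}; col 1 has {1,3,4,5,6,7,8,9}; region has {1,3,4,6,7,8,9} → only 2 remains.
B8 = 5: row 8 has {1,2,3,4,6,7,8,9}; col 2 has {1,2,3,4,6,7,8,9}; region has {1,2,3,4,6,7,8,9} → only 5 remains.

253861497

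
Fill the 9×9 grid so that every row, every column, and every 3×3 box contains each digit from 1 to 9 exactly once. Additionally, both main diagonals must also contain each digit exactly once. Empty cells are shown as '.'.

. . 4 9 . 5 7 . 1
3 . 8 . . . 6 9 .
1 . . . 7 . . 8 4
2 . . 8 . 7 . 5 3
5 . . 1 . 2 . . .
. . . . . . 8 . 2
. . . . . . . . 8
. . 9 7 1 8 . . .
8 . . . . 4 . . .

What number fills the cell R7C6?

9

R1C1 = 6: row 1 has {1,4,5,7,9}; col 1 has {1,2,3,5,8}; box has {1,3,4,8}; main diagonal has {8} → only 6 remains.
R1C2 = 2: row 1 has {1,4,5,6,7,9}; col 2 has {}; box has {1,3,4,6,8} → only 2 remains.
R1C8 = 3: row 1 has {1,2,4,5,6,7,9}; col 8 has {5,8,9}; box has {1,4,6,7,8,9} → only 3 remains.
R2C6 = 1: row 2 has {3,6,8,9}; col 6 has {2,4,5,7,8}; box has {5,7,9} → only 1 remains.
R2C9 = 5: row 2 has {1,3,6,8,9}; col 9 has {1,2,3,4,8}; box has {1,3,4,6,7,8,9} → only 5 remains.
R3C3 = 5: row 3 has {1,4,7,8}; col 3 has {4,8,9}; box has {1,2,3,4,6,8}; main diagonal has {6,8} → only 5 remains.
R3C7 = 2: row 3 has {1,4,5,7,8}; col 7 has {6,7,8}; box has {1,3,4,5,6,7,8,9}; anti-diagonal has {1,7,8,9} → only 2 remains.
R8C1 = 4: row 8 has {1,7,8,9}; col 1 has {1,2,3,5,6,8}; box has {8,9} → only 4 remains.
R8C8 = 2: row 8 has {1,4,7,8,9}; col 8 has {3,5,8,9}; box has {8}; main diagonal has {5,6,8} → only 2 remains.
R8C9 = 6: row 8 has {1,2,4,7,8,9}; col 9 has {1,2,3,4,5,8}; box has {2,8} → only 6 remains.
R1C5 = 8: row 1 has {1,2,3,4,5,6,7,9}; col 5 has {1,7}; box has {1,5,7,9} → only 8 remains.
R2C2 = 7: row 2 has {1,3,5,6,8,9}; col 2 has {2}; box has {1,2,3,4,5,6,8}; main diagonal has {2,5,6,8} → only 7 remains.
R3C2 = 9: row 3 has {1,2,4,5,7,8}; col 2 has {2,7}; box has {1,2,3,4,5,6,7,8} → only 9 remains.
R7C1 = 7: row 7 has {8}; col 1 has {1,2,3,4,5,6,8}; box has {4,8,9} → only 7 remains.
R9C9 = 9: row 9 has {4,8}; col 9 has {1,2,3,4,5,6,8}; box has {2,6,8}; main diagonal has {2,5,6,7,8} → only 9 remains.
R5C9 = 7: row 5 has {1,2,5}; col 9 has {1,2,3,4,5,6,8,9}; box has {2,3,5,8} → only 7 remains.
R6C1 = 9: row 6 has {2,8}; col 1 has {1,2,3,4,5,6,7,8}; box has {2,5} → only 9 remains.
R6C6 = 3: row 6 has {2,8,9}; col 6 has {1,2,4,5,7,8}; box has {1,2,7,8}; main diagonal has {2,5,6,7,8,9} → only 3 remains.
R3C6 = 6: row 3 has {1,2,4,5,7,8,9}; col 6 has {1,2,3,4,5,7,8}; box has {1,5,7,8,9} → only 6 remains.
R5C5 = 4: row 5 has {1,2,5,7}; col 5 has {1,7,8}; box has {1,2,3,7,8}; main diagonal has {2,3,5,6,7,8,9}; anti-diagonal has {1,2,7,8,9} → only 4 remains.
R5C7 = 9: row 5 has {1,2,4,5,7}; col 7 has {2,6,7,8}; box has {2,3,5,7,8} → only 9 remains.
R5C8 = 6: row 5 has {1,2,4,5,7,9}; col 8 has {2,3,5,8,9}; box has {2,3,5,7,8,9} → only 6 remains.
R7C6 = 9: row 7 has {7,8}; col 6 has {1,2,3,4,5,6,7,8}; box has {1,4,7,8} → only 9 remains.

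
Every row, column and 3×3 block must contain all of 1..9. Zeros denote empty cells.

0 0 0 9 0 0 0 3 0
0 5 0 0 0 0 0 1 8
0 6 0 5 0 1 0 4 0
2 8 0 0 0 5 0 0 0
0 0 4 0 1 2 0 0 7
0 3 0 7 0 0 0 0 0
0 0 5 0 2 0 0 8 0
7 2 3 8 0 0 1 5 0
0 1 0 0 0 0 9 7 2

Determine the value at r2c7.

r3c9 = 9: row 3 has {1,4,5,6}; col 9 has {2,7,8}; box has {1,3,4,8} → only 9 remains.
r5c2 = 9: row 5 has {1,2,4,7}; col 2 has {1,2,3,5,6,8}; box has {2,3,4,8} → only 9 remains.
r5c8 = 6: row 5 has {1,2,4,7,9}; col 8 has {1,3,4,5,7,8}; box has {7} → only 6 remains.
r7c2 = 4: row 7 has {2,5,8}; col 2 has {1,2,3,5,6,8,9}; box has {1,2,3,5,7} → only 4 remains.
r1c2 = 7: row 1 has {3,9}; col 2 has {1,2,3,4,5,6,8,9}; box has {5,6} → only 7 remains.
r4c8 = 9: row 4 has {2,5,8}; col 8 has {1,3,4,5,6,7,8}; box has {6,7} → only 9 remains.
r5c1 = 5: row 5 has {1,2,4,6,7,9}; col 1 has {2,7}; box has {2,3,4,8,9} → only 5 remains.
r5c4 = 3: row 5 has {1,2,4,5,6,7,9}; col 4 has {5,7,8,9}; box has {1,2,5,7} → only 3 remains.
r5c7 = 8: row 5 has {1,2,3,4,5,6,7,9}; col 7 has {1,9}; box has {6,7,9} → only 8 remains.
r6c8 = 2: row 6 has {3,7}; col 8 has {1,3,4,5,6,7,8,9}; box has {6,7,8,9} → only 2 remains.
r4c3 = 7: in row 4, 7 can only go here (every other open cell in that row sees a 7).
r4c9 = 1: in row 4, 1 can only go here (every other open cell in that row sees a 1).
r4c7 = 3: in row 4, 3 can only go here (every other open cell in that row sees a 3).
r7c7 = 6: row 7 has {2,4,5,8}; col 7 has {1,3,8,9}; box has {1,2,5,7,8,9} → only 6 remains.
r7c9 = 3: row 7 has {2,4,5,6,8}; col 9 has {1,2,7,8,9}; box has {1,2,5,6,7,8,9} → only 3 remains.
r8c9 = 4: row 8 has {1,2,3,5,7,8}; col 9 has {1,2,3,7,8,9}; box has {1,2,3,5,6,7,8,9} → only 4 remains.
r6c9 = 5: row 6 has {2,3,7}; col 9 has {1,2,3,4,7,8,9}; box has {1,2,3,6,7,8,9} → only 5 remains.
r7c1 = 9: row 7 has {2,3,4,5,6,8}; col 1 has {2,5,7}; box has {1,2,3,4,5,7} → only 9 remains.
r7c4 = 1: row 7 has {2,3,4,5,6,8,9}; col 4 has {3,5,7,8,9}; box has {2,8} → only 1 remains.
r7c6 = 7: row 7 has {1,2,3,4,5,6,8,9}; col 6 has {1,2,5}; box has {1,2,8} → only 7 remains.
r1c9 = 6: row 1 has {3,7,9}; col 9 has {1,2,3,4,5,7,8,9}; box has {1,3,4,8,9} → only 6 remains.
r6c7 = 4: row 6 has {2,3,5,7}; col 7 has {1,3,6,8,9}; box has {1,2,3,5,6,7,8,9} → only 4 remains.
r1c7 = 5: in row 1, 5 can only go here (every other open cell in that row sees a 5).
r1c3 = 2: in row 1, 2 can only go here (every other open cell in that row sees a 2).
r2c3 = 9: row 2 has {1,5,8}; col 3 has {2,3,4,5,7}; box has {2,5,6,7} → only 9 remains.
r3c3 = 8: row 3 has {1,4,5,6,9}; col 3 has {2,3,4,5,7,9}; box has {2,5,6,7,9} → only 8 remains.
r9c3 = 6: row 9 has {1,2,7,9}; col 3 has {2,3,4,5,7,8,9}; box has {1,2,3,4,5,7,9} → only 6 remains.
r9c4 = 4: row 9 has {1,2,6,7,9}; col 4 has {1,3,5,7,8,9}; box has {1,2,7,8} → only 4 remains.
r9c6 = 3: row 9 has {1,2,4,6,7,9}; col 6 has {1,2,5,7}; box has {1,2,4,7,8} → only 3 remains.
r3c1 = 3: row 3 has {1,4,5,6,8,9}; col 1 has {2,5,7,9}; box has {2,5,6,7,8,9} → only 3 remains.
r3c5 = 7: row 3 has {1,3,4,5,6,8,9}; col 5 has {1,2}; box has {1,5,9} → only 7 remains.
r3c7 = 2: row 3 has {1,3,4,5,6,7,8,9}; col 7 has {1,3,4,5,6,8,9}; box has {1,3,4,5,6,8,9} → only 2 remains.
r4c4 = 6: row 4 has {1,2,3,5,7,8,9}; col 4 has {1,3,4,5,7,8,9}; box has {1,2,3,5,7} → only 6 remains.
r4c5 = 4: row 4 has {1,2,3,5,6,7,8,9}; col 5 has {1,2,7}; box has {1,2,3,5,6,7} → only 4 remains.
r6c3 = 1: row 6 has {2,3,4,5,7}; col 3 has {2,3,4,5,6,7,8,9}; box has {2,3,4,5,7,8,9} → only 1 remains.
r9c1 = 8: row 9 has {1,2,3,4,6,7,9}; col 1 has {2,3,5,7,9}; box has {1,2,3,4,5,6,7,9} → only 8 remains.
r9c5 = 5: row 9 has {1,2,3,4,6,7,8,9}; col 5 has {1,2,4,7}; box has {1,2,3,4,7,8} → only 5 remains.
r1c5 = 8: row 1 has {2,3,5,6,7,9}; col 5 has {1,2,4,5,7}; box has {1,5,7,9} → only 8 remains.
r1c6 = 4: row 1 has {2,3,5,6,7,8,9}; col 6 has {1,2,3,5,7}; box has {1,5,7,8,9} → only 4 remains.
r2c1 = 4: row 2 has {1,5,8,9}; col 1 has {2,3,5,7,8,9}; box has {2,3,5,6,7,8,9} → only 4 remains.
r2c4 = 2: row 2 has {1,4,5,8,9}; col 4 has {1,3,4,5,6,7,8,9}; box has {1,4,5,7,8,9} → only 2 remains.
r2c6 = 6: row 2 has {1,2,4,5,8,9}; col 6 has {1,2,3,4,5,7}; box has {1,2,4,5,7,8,9} → only 6 remains.
r2c7 = 7: row 2 has {1,2,4,5,6,8,9}; col 7 has {1,2,3,4,5,6,8,9}; box has {1,2,3,4,5,6,8,9} → only 7 remains.

7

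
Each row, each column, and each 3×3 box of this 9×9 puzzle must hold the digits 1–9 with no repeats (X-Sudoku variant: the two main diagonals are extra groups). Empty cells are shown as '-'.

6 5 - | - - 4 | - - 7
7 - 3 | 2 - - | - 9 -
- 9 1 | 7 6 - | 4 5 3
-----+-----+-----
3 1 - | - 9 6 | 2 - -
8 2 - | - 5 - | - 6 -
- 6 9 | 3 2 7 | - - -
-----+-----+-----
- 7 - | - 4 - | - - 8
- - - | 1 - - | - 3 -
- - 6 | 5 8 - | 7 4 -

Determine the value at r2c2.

4

r2c5 = 1 (sole candidate).
r2c9 = 6 (sole candidate).
r3c1 = 2 (sole candidate).
r3c6 = 8 (sole candidate).
r5c4 = 4 (sole candidate).
r5c6 = 1 (sole candidate).
r5c9 = 9 (sole candidate).
r7c3 = 2 (sole candidate).
r7c7 = 9 (sole candidate).
r7c8 = 1 (sole candidate).
r8c2 = 8 (sole candidate).
r8c5 = 7 (sole candidate).
r9c1 = 1 (sole candidate).
r9c2 = 3 (sole candidate).
r9c9 = 2 (sole candidate).
r1c3 = 8 (sole candidate).
r1c4 = 9 (sole candidate).
r1c5 = 3 (sole candidate).
r1c7 = 1 (sole candidate).
r1c8 = 2 (sole candidate).
r2c2 = 4: row 2 has {1,2,3,6,7,9}; col 2 has {1,2,3,5,6,7,8,9}; box has {1,2,3,5,6,7,8,9}; main diagonal has {1,2,3,5,6,7,9} → only 4 remains.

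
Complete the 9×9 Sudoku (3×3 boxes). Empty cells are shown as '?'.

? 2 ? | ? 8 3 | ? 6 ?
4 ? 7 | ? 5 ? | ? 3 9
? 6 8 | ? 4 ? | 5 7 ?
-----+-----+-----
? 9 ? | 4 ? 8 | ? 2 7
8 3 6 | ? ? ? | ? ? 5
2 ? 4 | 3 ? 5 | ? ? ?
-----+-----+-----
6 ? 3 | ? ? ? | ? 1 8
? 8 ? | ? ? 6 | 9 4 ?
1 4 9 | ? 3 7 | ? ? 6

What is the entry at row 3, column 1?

3

row 2, column 2 = 1 (sole candidate).
row 2, column 6 = 2 (sole candidate).
row 2, column 7 = 8 (sole candidate).
row 4, column 1 = 5 (sole candidate).
row 4, column 3 = 1 (sole candidate).
row 4, column 5 = 6 (sole candidate).
row 4, column 7 = 3 (sole candidate).
row 5, column 8 = 9 (sole candidate).
row 6, column 2 = 7 (sole candidate).
row 6, column 8 = 8 (sole candidate).
row 6, column 9 = 1 (sole candidate).
row 7, column 2 = 5 (sole candidate).
row 8, column 1 = 7 (sole candidate).
row 8, column 3 = 2 (sole candidate).
row 8, column 5 = 1 (sole candidate).
row 8, column 9 = 3 (sole candidate).
row 9, column 7 = 2 (sole candidate).
row 9, column 8 = 5 (sole candidate).
row 1, column 1 = 9 (sole candidate).
row 1, column 3 = 5 (sole candidate).
row 1, column 9 = 4 (sole candidate).
row 2, column 4 = 6 (sole candidate).
row 3, column 1 = 3: row 3 has {4,5,6,7,8}; col 1 has {1,2,4,5,6,7,8,9}; box has {1,2,4,5,6,7,8,9} → only 3 remains.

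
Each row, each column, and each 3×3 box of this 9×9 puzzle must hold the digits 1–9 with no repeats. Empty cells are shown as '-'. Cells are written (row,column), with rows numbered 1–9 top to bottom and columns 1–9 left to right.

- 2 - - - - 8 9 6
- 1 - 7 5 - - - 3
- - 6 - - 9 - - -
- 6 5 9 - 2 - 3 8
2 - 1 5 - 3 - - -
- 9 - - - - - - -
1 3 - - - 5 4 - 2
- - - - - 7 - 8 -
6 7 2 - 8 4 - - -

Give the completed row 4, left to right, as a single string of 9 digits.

465912738

(1,6) = 1 (sole candidate).
(2,7) = 2 (sole candidate).
(2,8) = 4 (sole candidate).
(7,4) = 6 (sole candidate).
(7,5) = 9 (sole candidate).
(7,8) = 7 (sole candidate).
(5,8) = 6 (sole candidate).
(7,3) = 8 (sole candidate).
(2,3) = 9 (sole candidate).
(8,3) = 4 (sole candidate).
(2,1) = 8 (sole candidate).
(2,6) = 6 (sole candidate).
(6,6) = 8 (sole candidate).
(8,2) = 5 (sole candidate).
(3,2) = 4 (sole candidate).
(5,2) = 8 (sole candidate).
(8,1) = 9 (sole candidate).
(8,9) = 1 (sole candidate).
(9,8) = 5 (sole candidate).
(9,9) = 9 (sole candidate).
(3,8) = 1 (sole candidate).
(6,8) = 2 (sole candidate).
(9,7) = 3 (sole candidate).
(8,7) = 6 (sole candidate).
(9,4) = 1 (sole candidate).
(6,4) = 4 (sole candidate).
(1,4) = 3 (sole candidate).
(1,5) = 4 (sole candidate).
(3,5) = 2 (sole candidate).
(5,5) = 7 (sole candidate).
(5,7) = 9 (sole candidate).
(5,9) = 4 (sole candidate).
(8,4) = 2 (sole candidate).
(8,5) = 3 (sole candidate).
(1,3) = 7 (sole candidate).
(3,4) = 8 (sole candidate).
(4,5) = 1: row 4 has {2,3,5,6,8,9}; col 5 has {2,3,4,5,7,8,9}; box has {2,3,4,5,7,8,9} → only 1 remains.
(4,7) = 7: row 4 has {1,2,3,5,6,8,9}; col 7 has {2,3,4,6,8,9}; box has {2,3,4,6,8,9} → only 7 remains.
(6,3) = 3 (sole candidate).
(6,5) = 6 (sole candidate).
(6,9) = 5 (sole candidate).
(1,1) = 5 (sole candidate).
(3,1) = 3 (sole candidate).
(3,7) = 5 (sole candidate).
(3,9) = 7 (sole candidate).
(4,1) = 4: row 4 has {1,2,3,5,6,7,8,9}; col 1 has {1,2,3,5,6,8,9}; box has {1,2,3,5,6,8,9} → only 4 remains.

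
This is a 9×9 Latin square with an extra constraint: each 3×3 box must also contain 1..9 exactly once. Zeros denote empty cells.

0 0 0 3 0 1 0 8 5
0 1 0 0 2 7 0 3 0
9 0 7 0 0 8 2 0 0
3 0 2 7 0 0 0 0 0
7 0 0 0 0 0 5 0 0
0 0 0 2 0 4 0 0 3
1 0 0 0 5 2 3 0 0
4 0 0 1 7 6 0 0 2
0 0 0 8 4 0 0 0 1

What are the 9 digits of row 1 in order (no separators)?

624391785

r3c5 = 6 (sole candidate).
r3c9 = 4 (sole candidate).
r7c4 = 9 (sole candidate).
r9c6 = 3 (sole candidate).
r1c5 = 9: row 1 has {1,3,5,8}; col 5 has {2,4,5,6,7}; box has {1,2,3,6,7,8} → only 9 remains.
r3c4 = 5 (sole candidate).
r3c8 = 1 (sole candidate).
r5c4 = 6 (sole candidate).
r5c6 = 9 (sole candidate).
r5c9 = 8 (sole candidate).
r2c4 = 4 (sole candidate).
r3c2 = 3 (sole candidate).
r4c6 = 5 (sole candidate).
r5c2 = 4 (sole candidate).
r5c3 = 1 (sole candidate).
r5c5 = 3 (sole candidate).
r5c8 = 2 (sole candidate).
r1c3 = 4: in row 1, 4 can only go here (every other open cell in that row sees a 4).
r1c7 = 7: in row 1, 7 can only go here (every other open cell in that row sees a 7).
r6c8 = 7 (hidden single in row 6).
r7c8 = 4 (hidden single in row 7).
r4c7 = 4 (hidden single in row 4).
r4c5 = 1 (hidden single in row 4).
r6c5 = 8 (sole candidate).
r4c2 = 8 (hidden single in row 4).
r6c7 = 1 (hidden single in row 6).
r7c3 = 8 (hidden single in row 7).
r2c1 = 8 (hidden single in row 2).
r2c3 = 5 (hidden single in row 2).
r8c7 = 8 (hidden single in row 8).
r8c3 = 3 (hidden single in row 8).
r9c2 = 7 (hidden single in row 9).
r7c2 = 6 (sole candidate).
r7c9 = 7 (sole candidate).
r9c3 = 9 (sole candidate).
r9c7 = 6 (sole candidate).
r9c8 = 5 (sole candidate).
r1c2 = 2: row 1 has {1,3,4,5,7,8,9}; col 2 has {1,3,4,6,7,8}; box has {1,3,4,5,7,8,9} → only 2 remains.
r2c7 = 9 (sole candidate).
r2c9 = 6 (sole candidate).
r4c9 = 9 (sole candidate).
r6c3 = 6 (sole candidate).
r8c2 = 5 (sole candidate).
r8c8 = 9 (sole candidate).
r9c1 = 2 (sole candidate).
r1c1 = 6: row 1 has {1,2,3,4,5,7,8,9}; col 1 has {1,2,3,4,7,8,9}; box has {1,2,3,4,5,7,8,9} → only 6 remains.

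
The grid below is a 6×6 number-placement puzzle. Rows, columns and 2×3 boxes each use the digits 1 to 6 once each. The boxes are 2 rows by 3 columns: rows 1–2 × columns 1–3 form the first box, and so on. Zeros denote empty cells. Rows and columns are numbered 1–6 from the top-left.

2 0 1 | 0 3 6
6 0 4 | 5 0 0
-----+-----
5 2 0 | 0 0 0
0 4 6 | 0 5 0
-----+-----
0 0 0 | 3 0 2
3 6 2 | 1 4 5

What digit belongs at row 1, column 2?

5

row 1, column 2 = 5: row 1 has {1,2,3,6}; col 2 has {2,4,6}; box has {1,2,4,6} → only 5 remains.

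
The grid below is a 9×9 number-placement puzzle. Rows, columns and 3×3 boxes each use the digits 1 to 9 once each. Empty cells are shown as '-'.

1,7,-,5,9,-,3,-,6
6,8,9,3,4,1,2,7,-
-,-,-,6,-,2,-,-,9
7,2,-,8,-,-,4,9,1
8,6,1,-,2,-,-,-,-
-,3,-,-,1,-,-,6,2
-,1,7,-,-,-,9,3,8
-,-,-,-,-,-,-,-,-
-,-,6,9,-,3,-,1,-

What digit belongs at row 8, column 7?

6

row 1, column 6 = 8 (sole candidate).
row 1, column 8 = 4 (sole candidate).
row 2, column 9 = 5 (sole candidate).
row 3, column 5 = 7 (sole candidate).
row 3, column 8 = 8 (sole candidate).
row 4, column 3 = 5 (sole candidate).
row 4, column 6 = 6 (sole candidate).
row 5, column 8 = 5 (sole candidate).
row 6, column 3 = 4 (sole candidate).
row 6, column 4 = 7 (sole candidate).
row 6, column 7 = 8 (sole candidate).
row 8, column 8 = 2 (sole candidate).
row 1, column 3 = 2 (sole candidate).
row 3, column 3 = 3 (sole candidate).
row 3, column 7 = 1 (sole candidate).
row 4, column 5 = 3 (sole candidate).
row 5, column 4 = 4 (sole candidate).
row 5, column 6 = 9 (sole candidate).
row 5, column 7 = 7 (sole candidate).
row 5, column 9 = 3 (sole candidate).
row 6, column 1 = 9 (sole candidate).
row 6, column 6 = 5 (sole candidate).
row 7, column 4 = 2 (sole candidate).
row 7, column 6 = 4 (sole candidate).
row 8, column 3 = 8 (sole candidate).
row 8, column 4 = 1 (sole candidate).
row 8, column 6 = 7 (sole candidate).
row 8, column 9 = 4 (sole candidate).
row 9, column 7 = 5 (sole candidate).
row 9, column 9 = 7 (sole candidate).
row 7, column 1 = 5 (sole candidate).
row 7, column 5 = 6 (sole candidate).
row 8, column 1 = 3 (sole candidate).
row 8, column 2 = 9 (sole candidate).
row 8, column 5 = 5 (sole candidate).
row 8, column 7 = 6: row 8 has {1,2,3,4,5,7,8,9}; col 7 has {1,2,3,4,5,7,8,9}; box has {1,2,3,4,5,7,8,9} → only 6 remains.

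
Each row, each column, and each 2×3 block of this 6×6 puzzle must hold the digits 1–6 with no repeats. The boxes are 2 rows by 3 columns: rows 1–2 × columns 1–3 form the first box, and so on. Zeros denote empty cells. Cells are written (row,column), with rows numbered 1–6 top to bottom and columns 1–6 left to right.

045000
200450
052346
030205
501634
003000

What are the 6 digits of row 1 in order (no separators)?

345162

(1,4) = 1: row 1 has {4,5}; col 4 has {2,3,4,6}; box has {4,5} → only 1 remains.
(2,3) = 6: row 2 has {2,4,5}; col 3 has {1,2,3,5}; box has {2,4,5} → only 6 remains.
(2,6) = 3: row 2 has {2,4,5,6}; col 6 has {4,5,6}; box has {1,4,5} → only 3 remains.
(3,1) = 1: row 3 has {2,3,4,5,6}; col 1 has {2,5}; box has {2,3,5} → only 1 remains.
(4,3) = 4: row 4 has {2,3,5}; col 3 has {1,2,3,5,6}; box has {1,2,3,5} → only 4 remains.
(4,5) = 1: row 4 has {2,3,4,5}; col 5 has {3,4,5}; box has {2,3,4,5,6} → only 1 remains.
(5,2) = 2: row 5 has {1,3,4,5,6}; col 2 has {3,4,5}; box has {1,3,5} → only 2 remains.
(6,2) = 6: row 6 has {3}; col 2 has {2,3,4,5}; box has {1,2,3,5} → only 6 remains.
(6,4) = 5: row 6 has {3,6}; col 4 has {1,2,3,4,6}; box has {3,4,6} → only 5 remains.
(6,5) = 2: row 6 has {3,5,6}; col 5 has {1,3,4,5}; box has {3,4,5,6} → only 2 remains.
(6,6) = 1: row 6 has {2,3,5,6}; col 6 has {3,4,5,6}; box has {2,3,4,5,6} → only 1 remains.
(1,1) = 3: row 1 has {1,4,5}; col 1 has {1,2,5}; box has {2,4,5,6} → only 3 remains.
(1,5) = 6: row 1 has {1,3,4,5}; col 5 has {1,2,3,4,5}; box has {1,3,4,5} → only 6 remains.
(1,6) = 2: row 1 has {1,3,4,5,6}; col 6 has {1,3,4,5,6}; box has {1,3,4,5,6} → only 2 remains.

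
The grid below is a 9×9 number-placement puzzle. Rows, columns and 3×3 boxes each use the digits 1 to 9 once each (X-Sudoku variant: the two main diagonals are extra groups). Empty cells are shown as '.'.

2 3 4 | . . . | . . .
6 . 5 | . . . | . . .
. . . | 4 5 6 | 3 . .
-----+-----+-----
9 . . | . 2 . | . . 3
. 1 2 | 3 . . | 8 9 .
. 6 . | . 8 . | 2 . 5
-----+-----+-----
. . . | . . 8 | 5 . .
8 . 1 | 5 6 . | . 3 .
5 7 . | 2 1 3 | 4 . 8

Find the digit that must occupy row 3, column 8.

row 2, column 2 = 9: row 2 has {5,6}; col 2 has {1,3,6,7}; box has {2,3,4,5,6}; main diagonal has {2,3,5,8} → only 9 remains.
row 3, column 2 = 8: row 3 has {3,4,5,6}; col 2 has {1,3,6,7,9}; box has {2,3,4,5,6,9} → only 8 remains.
row 3, column 3 = 7: row 3 has {3,4,5,6,8}; col 3 has {1,2,4,5}; box has {2,3,4,5,6,8,9}; main diagonal has {2,3,5,8,9} → only 7 remains.
row 4, column 3 = 8: row 4 has {2,3,9}; col 3 has {1,2,4,5,7}; box has {1,2,6,9} → only 8 remains.
row 5, column 5 = 4: row 5 has {1,2,3,8,9}; col 5 has {1,2,5,6,8}; box has {2,3,8}; main diagonal has {2,3,5,7,8,9}; anti-diagonal has {3,5} → only 4 remains.
row 6, column 3 = 3: row 6 has {2,5,6,8}; col 3 has {1,2,4,5,7,8}; box has {1,2,6,8,9} → only 3 remains.
row 6, column 6 = 1: row 6 has {2,3,5,6,8}; col 6 has {3,6,8}; box has {2,3,4,8}; main diagonal has {2,3,4,5,7,8,9} → only 1 remains.
row 8, column 2 = 2: row 8 has {1,3,5,6,8}; col 2 has {1,3,6,7,8,9}; box has {1,5,7,8}; anti-diagonal has {3,4,5} → only 2 remains.
row 9, column 8 = 6: row 9 has {1,2,3,4,5,7,8}; col 8 has {3,9}; box has {3,4,5,8} → only 6 remains.
row 3, column 1 = 1: row 3 has {3,4,5,6,7,8}; col 1 has {2,5,6,8,9}; box has {2,3,4,5,6,7,8,9} → only 1 remains.
row 3, column 8 = 2: row 3 has {1,3,4,5,6,7,8}; col 8 has {3,6,9}; box has {3} → only 2 remains.

2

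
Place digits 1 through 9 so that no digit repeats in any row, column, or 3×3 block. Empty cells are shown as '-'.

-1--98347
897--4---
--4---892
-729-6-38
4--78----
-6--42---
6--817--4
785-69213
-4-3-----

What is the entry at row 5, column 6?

row 1, column 3 = 6: row 1 has {1,3,4,7,8,9}; col 3 has {2,4,5,7}; box has {1,4,7,8,9} → only 6 remains.
row 4, column 5 = 5: row 4 has {2,3,6,7,8,9}; col 5 has {1,4,6,8,9}; box has {2,4,6,7,8,9} → only 5 remains.
row 6, column 4 = 1: row 6 has {2,4,6}; col 4 has {3,7,8,9}; box has {2,4,5,6,7,8,9} → only 1 remains.
row 7, column 8 = 5: row 7 has {1,4,6,7,8}; col 8 has {1,3,4,9}; box has {1,2,3,4} → only 5 remains.
row 8, column 4 = 4: row 8 has {1,2,3,5,6,7,8,9}; col 4 has {1,3,7,8,9}; box has {1,3,6,7,8,9} → only 4 remains.
row 9, column 5 = 2: row 9 has {3,4}; col 5 has {1,4,5,6,8,9}; box has {1,3,4,6,7,8,9} → only 2 remains.
row 9, column 6 = 5: row 9 has {2,3,4}; col 6 has {2,4,6,7,8,9}; box has {1,2,3,4,6,7,8,9} → only 5 remains.
row 2, column 5 = 3: row 2 has {4,7,8,9}; col 5 has {1,2,4,5,6,8,9}; box has {4,8,9} → only 3 remains.
row 2, column 8 = 6: row 2 has {3,4,7,8,9}; col 8 has {1,3,4,5,9}; box has {2,3,4,7,8,9} → only 6 remains.
row 3, column 5 = 7: row 3 has {2,4,8,9}; col 5 has {1,2,3,4,5,6,8,9}; box has {3,4,8,9} → only 7 remains.
row 3, column 6 = 1: row 3 has {2,4,7,8,9}; col 6 has {2,4,5,6,7,8,9}; box has {3,4,7,8,9} → only 1 remains.
row 4, column 1 = 1: row 4 has {2,3,5,6,7,8,9}; col 1 has {4,6,7,8}; box has {2,4,6,7} → only 1 remains.
row 4, column 7 = 4: row 4 has {1,2,3,5,6,7,8,9}; col 7 has {2,3,8}; box has {3,8} → only 4 remains.
row 5, column 6 = 3: row 5 has {4,7,8}; col 6 has {1,2,4,5,6,7,8,9}; box has {1,2,4,5,6,7,8,9} → only 3 remains.

3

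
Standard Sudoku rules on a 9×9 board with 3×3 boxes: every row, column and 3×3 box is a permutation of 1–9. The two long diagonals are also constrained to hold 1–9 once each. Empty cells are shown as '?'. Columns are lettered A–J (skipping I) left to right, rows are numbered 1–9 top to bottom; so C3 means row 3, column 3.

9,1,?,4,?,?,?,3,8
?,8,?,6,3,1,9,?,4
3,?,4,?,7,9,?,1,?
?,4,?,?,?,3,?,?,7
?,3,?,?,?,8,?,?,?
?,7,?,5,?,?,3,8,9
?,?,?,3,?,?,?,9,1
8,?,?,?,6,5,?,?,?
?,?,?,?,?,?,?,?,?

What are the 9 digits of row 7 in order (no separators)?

267384591

F1 = 2: row 1 has {1,3,4,8,9}; col 6 has {1,3,5,8,9}; box has {1,3,4,6,7,9} → only 2 remains.
D3 = 8: row 3 has {1,3,4,7,9}; col 4 has {3,4,5,6}; box has {1,2,3,4,6,7,9} → only 8 remains.
F6 = 6: row 6 has {3,5,7,8,9}; col 6 has {1,2,3,5,8,9}; box has {3,5,8}; main diagonal has {4,8,9} → only 6 remains.
E1 = 5: row 1 has {1,2,3,4,8,9}; col 5 has {3,6,7}; box has {1,2,3,4,6,7,8,9} → only 5 remains.
C4 = 8: in row 4, 8 can only go here (every other open cell in that row sees an 8).
E4 = 9: in row 4, 9 can only go here (every other open cell in that row sees a 9).
D5 = 7: in row 5, 7 can only go here (every other open cell in that row sees a 7).
C5 = 9: in row 5, 9 can only go here (every other open cell in that row sees a 9).
E6 = 4: in row 6, 4 can only go here (every other open cell in that row sees a 4).
E7 = 8: in row 7, 8 can only go here (every other open cell in that row sees an 8).
G8 = 4: in row 8, 4 can only go here (every other open cell in that row sees a 4).
H5 = 4: in row 5, 4 can only go here (every other open cell in that row sees a 4).
G9 = 8: in row 9, 8 can only go here (every other open cell in that row sees an 8).
J3 = 5: in box 3, 5 can only go here (every other open cell in that box sees a 5).
J5 = 6: in column 9, 6 can only go here (every other open cell in that column sees a 6).
A4 = 6: in row 4, 6 can only go here (every other open cell in that row sees a 6).
H9 = 6: in column 8, 6 can only go here (every other open cell in that column sees a 6).
H4 = 5: in column 8, 5 can only go here (every other open cell in that column sees a 5).
A5 = 5: in row 5, 5 can only go here (every other open cell in that row sees a 5).
C2 = 5: in row 2, 5 can only go here (every other open cell in that row sees a 5).
B9 = 5: in row 9, 5 can only go here (every other open cell in that row sees a 5).
G7 = 5: in row 7, 5 can only go here (every other open cell in that row sees a 5).
D9 = 9: in row 9, 9 can only go here (every other open cell in that row sees a 9).
B8 = 9: in row 8, 9 can only go here (every other open cell in that row sees a 9).
G1 = 7: in column 7, 7 can only go here (every other open cell in that column sees a 7).
C1 = 6: row 1 has {1,2,3,4,5,7,8,9}; col 3 has {4,5,8,9}; box has {1,3,4,5,8,9} → only 6 remains.
H2 = 2: row 2 has {1,3,4,5,6,8,9}; col 8 has {1,3,4,5,6,8,9}; box has {1,3,4,5,7,8,9}; anti-diagonal has {3,5,8,9} → only 2 remains.
B3 = 2: row 3 has {1,3,4,5,7,8,9}; col 2 has {1,3,4,5,7,8,9}; box has {1,3,4,5,6,8,9} → only 2 remains.
G3 = 6: row 3 has {1,2,3,4,5,7,8,9}; col 7 has {3,4,5,7,8,9}; box has {1,2,3,4,5,7,8,9}; anti-diagonal has {2,3,5,8,9} → only 6 remains.
E5 = 1: row 5 has {3,4,5,6,7,8,9}; col 5 has {3,4,5,6,7,8,9}; box has {3,4,5,6,7,8,9}; main diagonal has {4,5,6,8,9}; anti-diagonal has {2,3,5,6,8,9} → only 1 remains.
G5 = 2: row 5 has {1,3,4,5,6,7,8,9}; col 7 has {3,4,5,6,7,8,9}; box has {3,4,5,6,7,8,9} → only 2 remains.
B7 = 6: row 7 has {1,3,5,8,9}; col 2 has {1,2,3,4,5,7,8,9}; box has {5,8,9} → only 6 remains.
C7 = 7: row 7 has {1,3,5,6,8,9}; col 3 has {4,5,6,8,9}; box has {5,6,8,9}; anti-diagonal has {1,2,3,5,6,8,9} → only 7 remains.
F7 = 4: row 7 has {1,3,5,6,7,8,9}; col 6 has {1,2,3,5,6,8,9}; box has {3,5,6,8,9} → only 4 remains.
H8 = 7: row 8 has {4,5,6,8,9}; col 8 has {1,2,3,4,5,6,8,9}; box has {1,4,5,6,8,9}; main diagonal has {1,4,5,6,8,9} → only 7 remains.
A9 = 4: row 9 has {5,6,8,9}; col 1 has {3,5,6,8,9}; box has {5,6,7,8,9}; anti-diagonal has {1,2,3,5,6,7,8,9} → only 4 remains.
E9 = 2: row 9 has {4,5,6,8,9}; col 5 has {1,3,4,5,6,7,8,9}; box has {3,4,5,6,8,9} → only 2 remains.
F9 = 7: row 9 has {2,4,5,6,8,9}; col 6 has {1,2,3,4,5,6,8,9}; box has {2,3,4,5,6,8,9} → only 7 remains.
J9 = 3: row 9 has {2,4,5,6,7,8,9}; col 9 has {1,4,5,6,7,8,9}; box has {1,4,5,6,7,8,9}; main diagonal has {1,4,5,6,7,8,9} → only 3 remains.
A2 = 7: row 2 has {1,2,3,4,5,6,8,9}; col 1 has {3,4,5,6,8,9}; box has {1,2,3,4,5,6,8,9} → only 7 remains.
D4 = 2: row 4 has {3,4,5,6,7,8,9}; col 4 has {3,4,5,6,7,8,9}; box has {1,3,4,5,6,7,8,9}; main diagonal has {1,3,4,5,6,7,8,9} → only 2 remains.
G4 = 1: row 4 has {2,3,4,5,6,7,8,9}; col 7 has {2,3,4,5,6,7,8,9}; box has {2,3,4,5,6,7,8,9} → only 1 remains.
A7 = 2: row 7 has {1,3,4,5,6,7,8,9}; col 1 has {3,4,5,6,7,8,9}; box has {4,5,6,7,8,9} → only 2 remains.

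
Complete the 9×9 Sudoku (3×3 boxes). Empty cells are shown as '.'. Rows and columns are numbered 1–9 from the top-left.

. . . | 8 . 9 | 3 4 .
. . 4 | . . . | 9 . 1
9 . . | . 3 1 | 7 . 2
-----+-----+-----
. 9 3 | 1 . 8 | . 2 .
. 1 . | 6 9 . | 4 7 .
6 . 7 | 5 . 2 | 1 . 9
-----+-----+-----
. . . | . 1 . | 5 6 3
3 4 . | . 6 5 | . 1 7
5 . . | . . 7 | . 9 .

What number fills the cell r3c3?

r2c6 = 6: row 2 has {1,4,9}; col 6 has {1,2,5,7,8,9}; box has {1,3,8,9} → only 6 remains.
r3c4 = 4: row 3 has {1,2,3,7,9}; col 4 has {1,5,6,8}; box has {1,3,6,8,9} → only 4 remains.
r4c1 = 4: row 4 has {1,2,3,8,9}; col 1 has {3,5,6,9}; box has {1,3,6,7,9} → only 4 remains.
r4c5 = 7: row 4 has {1,2,3,4,8,9}; col 5 has {1,3,6,9}; box has {1,2,5,6,8,9} → only 7 remains.
r4c7 = 6: row 4 has {1,2,3,4,7,8,9}; col 7 has {1,3,4,5,7,9}; box has {1,2,4,7,9} → only 6 remains.
r4c9 = 5: row 4 has {1,2,3,4,6,7,8,9}; col 9 has {1,2,3,7,9}; box has {1,2,4,6,7,9} → only 5 remains.
r5c6 = 3: row 5 has {1,4,6,7,9}; col 6 has {1,2,5,6,7,8,9}; box has {1,2,5,6,7,8,9} → only 3 remains.
r5c9 = 8: row 5 has {1,3,4,6,7,9}; col 9 has {1,2,3,5,7,9}; box has {1,2,4,5,6,7,9} → only 8 remains.
r6c2 = 8: row 6 has {1,2,5,6,7,9}; col 2 has {1,4,9}; box has {1,3,4,6,7,9} → only 8 remains.
r6c5 = 4: row 6 has {1,2,5,6,7,8,9}; col 5 has {1,3,6,7,9}; box has {1,2,3,5,6,7,8,9} → only 4 remains.
r6c8 = 3: row 6 has {1,2,4,5,6,7,8,9}; col 8 has {1,2,4,6,7,9}; box has {1,2,4,5,6,7,8,9} → only 3 remains.
r7c6 = 4: row 7 has {1,3,5,6}; col 6 has {1,2,3,5,6,7,8,9}; box has {1,5,6,7} → only 4 remains.
r9c9 = 4: row 9 has {5,7,9}; col 9 has {1,2,3,5,7,8,9}; box has {1,3,5,6,7,9} → only 4 remains.
r1c9 = 6: row 1 has {3,4,8,9}; col 9 has {1,2,3,4,5,7,8,9}; box has {1,2,3,4,7,9} → only 6 remains.
r5c1 = 2: row 5 has {1,3,4,6,7,8,9}; col 1 has {3,4,5,6,9}; box has {1,3,4,6,7,8,9} → only 2 remains.
r5c3 = 5: row 5 has {1,2,3,4,6,7,8,9}; col 3 has {3,4,7}; box has {1,2,3,4,6,7,8,9} → only 5 remains.
r2c2 = 3: in row 2, 3 can only go here (every other open cell in that row sees a 3).
r9c3 = 1: in row 9, 1 can only go here (every other open cell in that row sees a 1).
r9c4 = 3: in row 9, 3 can only go here (every other open cell in that row sees a 3).
r1c3 = 2: row 1 has {3,4,6,8,9}; col 3 has {1,3,4,5,7}; box has {3,4,9} → only 2 remains.
r1c5 = 5: row 1 has {2,3,4,6,8,9}; col 5 has {1,3,4,6,7,9}; box has {1,3,4,6,8,9} → only 5 remains.
r2c5 = 2: row 2 has {1,3,4,6,9}; col 5 has {1,3,4,5,6,7,9}; box has {1,3,4,5,6,8,9} → only 2 remains.
r9c5 = 8: row 9 has {1,3,4,5,7,9}; col 5 has {1,2,3,4,5,6,7,9}; box has {1,3,4,5,6,7} → only 8 remains.
r9c7 = 2: row 9 has {1,3,4,5,7,8,9}; col 7 has {1,3,4,5,6,7,9}; box has {1,3,4,5,6,7,9} → only 2 remains.
r1c2 = 7: row 1 has {2,3,4,5,6,8,9}; col 2 has {1,3,4,8,9}; box has {2,3,4,9} → only 7 remains.
r2c1 = 8: row 2 has {1,2,3,4,6,9}; col 1 has {2,3,4,5,6,9}; box has {2,3,4,7,9} → only 8 remains.
r2c4 = 7: row 2 has {1,2,3,4,6,8,9}; col 4 has {1,3,4,5,6,8}; box has {1,2,3,4,5,6,8,9} → only 7 remains.
r2c8 = 5: row 2 has {1,2,3,4,6,7,8,9}; col 8 has {1,2,3,4,6,7,9}; box has {1,2,3,4,6,7,9} → only 5 remains.
r3c3 = 6: row 3 has {1,2,3,4,7,9}; col 3 has {1,2,3,4,5,7}; box has {2,3,4,7,8,9} → only 6 remains.

6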